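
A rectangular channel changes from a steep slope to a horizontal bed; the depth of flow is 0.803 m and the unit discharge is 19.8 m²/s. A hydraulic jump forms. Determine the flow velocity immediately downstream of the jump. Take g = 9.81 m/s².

V₁ = q/y₁ = 19.8/0.803 = 24.7 m/s. Fr₁ = V₁/√(g·y₁) = 24.7/√(9.81×0.803) = 8.79.
Bélanger equation: y₂/y₁ = ½[√(1 + 8Fr₁²) − 1] = ½[√618.5 − 1] = 11.9.
y₂ = 11.9 × 0.803 = 9.58 m.
V₂ = q/y₂ = 19.8/9.58 = 2.07 m/s.

V₂ = 2.07 m/s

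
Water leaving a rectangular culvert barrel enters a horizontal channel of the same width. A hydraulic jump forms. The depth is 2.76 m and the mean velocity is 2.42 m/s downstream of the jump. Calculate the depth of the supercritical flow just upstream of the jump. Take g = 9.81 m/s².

y₁ = 0.900 m

Fr₂ = V₂/√(g·y₂) = 2.42/√(9.81×2.76) = 0.465.
Since the conjugate-depth ratio holds either way, y₁/y₂ = ½[√(1 + 8Fr₂²) − 1] = ½[√2.730 − 1] = 0.326.
y₁ = 0.326 × 2.76 = 0.900 m.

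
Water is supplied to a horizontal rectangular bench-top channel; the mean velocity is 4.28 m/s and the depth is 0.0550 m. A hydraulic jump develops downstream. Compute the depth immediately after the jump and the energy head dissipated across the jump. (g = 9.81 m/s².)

y₂ = 0.427 m; ΔE = 0.547 m

Fr₁ = V₁/√(g·y₁) = 4.28/√(9.81×0.0550) = 5.83.
Conjugate-depth relation: y₂/y₁ = ½[√(1 + 8Fr₁²) − 1] = ½[√272.6 − 1] = 7.76.
y₂ = 7.76 × 0.0550 = 0.427 m.
Head loss: ΔE = (y₂ − y₁)³/(4y₁y₂) = (0.427 − 0.0550)³/(4×0.0550×0.427) = 0.0513/0.0938 = 0.547 m.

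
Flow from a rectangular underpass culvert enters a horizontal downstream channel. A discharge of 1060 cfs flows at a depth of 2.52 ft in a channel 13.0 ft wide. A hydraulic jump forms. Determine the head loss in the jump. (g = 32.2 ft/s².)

q = Q/b = 1060/13.0 = 81.5 ft²/s; V₁ = q/y₁ = 32.4 ft/s. Fr₁ = V₁/√(g·y₁) = 3.59.
By Bélanger, y₂/y₁ = ½[√(1 + 8Fr₁²) − 1] = ½[√104.2 − 1] = 4.60.
y₂ = 4.60 × 2.52 = 11.6 ft.
V₂ = q/y₂ = 81.5/11.6 = 7.03 ft/s. E₁ = y₁ + V₁²/2g = 18.8 ft; E₂ = y₂ + V₂²/2g = 12.4 ft. ΔE = E₁ − E₂ = 6.41 ft.

ΔE = 6.41 ft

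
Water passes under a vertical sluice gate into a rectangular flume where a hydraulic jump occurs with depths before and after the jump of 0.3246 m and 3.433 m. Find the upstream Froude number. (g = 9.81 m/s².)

Fr₁ = 7.824

For a rectangular channel the momentum equation gives q² = ½·g·y₁·y₂·(y₁ + y₂) = ½×9.81×0.3246×3.433×3.758 = 20.54.
q = √20.54 = 4.532 m²/s.
V₁ = q/y₁ = 13.96 m/s; Fr₁ = V₁/√(g·y₁) = 7.824.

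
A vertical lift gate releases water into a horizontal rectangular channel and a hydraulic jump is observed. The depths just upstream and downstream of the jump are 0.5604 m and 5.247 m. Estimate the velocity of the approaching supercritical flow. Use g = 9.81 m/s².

For a rectangular channel the momentum equation gives q² = ½·g·y₁·y₂·(y₁ + y₂) = ½×9.81×0.5604×5.247×5.807 = 83.76.
q = √83.76 = 9.152 m²/s.
V₁ = q/y₁ = 9.152/0.5604 = 16.33 m/s.

V₁ = 16.33 m/s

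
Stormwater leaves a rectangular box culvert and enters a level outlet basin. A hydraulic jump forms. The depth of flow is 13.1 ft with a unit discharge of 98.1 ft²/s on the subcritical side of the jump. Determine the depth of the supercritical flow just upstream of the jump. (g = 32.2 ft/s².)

V₂ = q/y₂ = 98.1/13.1 = 7.49 ft/s; Fr₂ = V₂/√(g·y₂) = 0.365.
Since the conjugate-depth ratio holds either way, y₁/y₂ = ½[√(1 + 8Fr₂²) − 1] = ½[√2.064 − 1] = 0.218.
y₁ = 0.218 × 13.1 = 2.86 ft.

y₁ = 2.86 ft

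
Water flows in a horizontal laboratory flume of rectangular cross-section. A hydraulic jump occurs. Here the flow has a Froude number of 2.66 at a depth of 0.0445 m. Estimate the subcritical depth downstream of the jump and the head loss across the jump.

Fr₁ = 2.66 (given).
Sequent-depth ratio: y₂/y₁ = ½[√(1 + 8Fr₁²) − 1] = ½[√57.60 − 1] = 3.29.
y₂ = 3.29 × 0.0445 = 0.147 m.
V₁ = Fr₁·√(g·y₁) = 2.66×√(9.81×0.0445) = 1.76 m/s; q = V₁·y₁ = 0.0782 m²/s. V₂ = q/y₂ = 0.0782/0.147 = 0.533 m/s. E₁ = y₁ + V₁²/2g = 0.202 m; E₂ = y₂ + V₂²/2g = 0.161 m. ΔE = E₁ − E₂ = 0.0408 m.

y₂ = 0.147 m; ΔE = 0.0408 m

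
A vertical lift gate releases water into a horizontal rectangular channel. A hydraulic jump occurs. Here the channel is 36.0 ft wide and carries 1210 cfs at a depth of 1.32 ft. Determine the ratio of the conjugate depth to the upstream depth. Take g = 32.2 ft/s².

q = Q/b = 1210/36.0 = 33.6 ft²/s; V₁ = q/y₁ = 25.5 ft/s. Fr₁ = V₁/√(g·y₁) = 3.91.
From the momentum equation for a rectangular channel, y₂/y₁ = ½[√(1 + 8Fr₁²) − 1] = ½[√123.0 − 1] = 5.05.

y₂/y₁ = 5.05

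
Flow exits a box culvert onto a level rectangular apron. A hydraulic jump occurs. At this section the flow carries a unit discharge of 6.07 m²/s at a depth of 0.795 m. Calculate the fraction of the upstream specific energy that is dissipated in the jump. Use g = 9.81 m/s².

V₁ = q/y₁ = 6.07/0.795 = 7.64 m/s. Fr₁ = V₁/√(g·y₁) = 7.64/√(9.81×0.795) = 2.73.
By Bélanger, y₂/y₁ = ½[√(1 + 8Fr₁²) − 1] = ½[√60.80 − 1] = 3.40.
y₂ = 3.40 × 0.795 = 2.70 m.
E₁ = y₁ + V₁²/2g = 3.77 m. ΔE = (y₂ − y₁)³/(4y₁y₂) = 0.807 m. ΔE/E₁ = 0.807/3.77 = 0.214.

ΔE/E₁ = 0.214 (21.4%)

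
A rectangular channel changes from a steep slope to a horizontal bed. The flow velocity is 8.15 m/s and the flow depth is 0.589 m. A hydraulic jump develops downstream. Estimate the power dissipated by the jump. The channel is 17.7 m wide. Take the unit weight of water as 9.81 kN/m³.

Fr₁ = V₁/√(g·y₁) = 8.15/√(9.81×0.589) = 3.39.
Conjugate-depth relation: y₂/y₁ = ½[√(1 + 8Fr₁²) − 1] = ½[√92.96 − 1] = 4.32.
y₂ = 4.32 × 0.589 = 2.55 m.
Head loss: ΔE = (y₂ − y₁)³/(4y₁y₂) = (2.55 − 0.589)³/(4×0.589×2.55) = 7.48/6.00 = 1.25 m.
q = V₁·y₁ = 8.15 × 0.589 = 4.80 m²/s. Q = q·b = 4.80 × 17.7 = 85.0 m³/s. P = γ·Q·ΔE = 9.81 × 85.0 × 1.25 = 1040 kW.

P = 1040 kW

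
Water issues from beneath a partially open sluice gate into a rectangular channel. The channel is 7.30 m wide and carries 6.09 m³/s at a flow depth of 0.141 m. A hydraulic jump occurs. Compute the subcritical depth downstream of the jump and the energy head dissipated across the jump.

q = Q/b = 6.09/7.30 = 0.834 m²/s; V₁ = q/y₁ = 5.92 m/s. Fr₁ = V₁/√(g·y₁) = 5.03.
Conjugate-depth relation: y₂/y₁ = ½[√(1 + 8Fr₁²) − 1] = ½[√203.5 − 1] = 6.63.
y₂ = 6.63 × 0.141 = 0.935 m.
Head loss: ΔE = (y₂ − y₁)³/(4y₁y₂) = (0.935 − 0.141)³/(4×0.141×0.935) = 0.501/0.527 = 0.950 m.

y₂ = 0.935 m; ΔE = 0.950 m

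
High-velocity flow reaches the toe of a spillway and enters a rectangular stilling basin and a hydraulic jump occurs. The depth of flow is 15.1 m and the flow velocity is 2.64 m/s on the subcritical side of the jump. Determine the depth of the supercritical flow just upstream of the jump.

Fr₂ = V₂/√(g·y₂) = 2.64/√(9.81×15.1) = 0.217.
Applying the sequent-depth relation in reverse, y₁/y₂ = ½[√(1 + 8Fr₂²) − 1] = ½[√1.376 − 1] = 0.0866.
y₁ = 0.0866 × 15.1 = 1.31 m.

y₁ = 1.31 m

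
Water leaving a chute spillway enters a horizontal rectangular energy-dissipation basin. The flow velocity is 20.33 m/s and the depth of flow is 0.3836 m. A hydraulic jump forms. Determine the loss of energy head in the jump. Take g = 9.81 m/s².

ΔE = 15.85 m

Fr₁ = V₁/√(g·y₁) = 20.33/√(9.81×0.3836) = 10.48.
Sequent-depth ratio: y₂/y₁ = ½[√(1 + 8Fr₁²) − 1] = ½[√879.65 − 1] = 14.33.
y₂ = 14.33 × 0.3836 = 5.497 m.
q = V₁·y₁ = 20.33 × 0.3836 = 7.799 m²/s. V₂ = q/y₂ = 7.799/5.497 = 1.419 m/s. E₁ = y₁ + V₁²/2g = 21.45 m; E₂ = y₂ + V₂²/2g = 5.599 m. ΔE = E₁ − E₂ = 15.85 m.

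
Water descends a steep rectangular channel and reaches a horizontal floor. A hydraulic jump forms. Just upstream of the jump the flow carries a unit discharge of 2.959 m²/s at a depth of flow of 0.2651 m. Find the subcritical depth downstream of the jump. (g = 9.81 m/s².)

V₁ = q/y₁ = 2.959/0.2651 = 11.16 m/s. Fr₁ = V₁/√(g·y₁) = 11.16/√(9.81×0.2651) = 6.921.
From the momentum equation for a rectangular channel, y₂/y₁ = ½[√(1 + 8Fr₁²) − 1] = ½[√384.25 − 1] = 9.301.
y₂ = 9.301 × 0.2651 = 2.466 m.

y₂ = 2.466 m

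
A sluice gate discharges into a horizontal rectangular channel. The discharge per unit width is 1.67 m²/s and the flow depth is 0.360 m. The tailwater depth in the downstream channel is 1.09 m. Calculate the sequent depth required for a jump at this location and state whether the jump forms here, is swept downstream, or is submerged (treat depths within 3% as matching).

V₁ = q/y₁ = 1.67/0.360 = 4.64 m/s. Fr₁ = V₁/√(g·y₁) = 4.64/√(9.81×0.360) = 2.47.
Conjugate-depth relation: y₂/y₁ = ½[√(1 + 8Fr₁²) − 1] = ½[√49.75 − 1] = 3.03.
y₂ = 3.03 × 0.360 = 1.09 m.
Tailwater y_tw = 1.09 m: y_tw ≈ y₂, so the jump forms here.

y₂ = 1.09 m; the jump forms here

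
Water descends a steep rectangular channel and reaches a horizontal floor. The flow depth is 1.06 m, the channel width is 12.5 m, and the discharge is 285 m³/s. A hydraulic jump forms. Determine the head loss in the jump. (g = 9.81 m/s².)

q = Q/b = 285/12.5 = 22.8 m²/s; V₁ = q/y₁ = 21.5 m/s. Fr₁ = V₁/√(g·y₁) = 6.67.
By Bélanger, y₂/y₁ = ½[√(1 + 8Fr₁²) − 1] = ½[√356.9 − 1] = 8.95.
y₂ = 8.95 × 1.06 = 9.48 m.
V₂ = q/y₂ = 22.8/9.48 = 2.40 m/s. E₁ = y₁ + V₁²/2g = 24.6 m; E₂ = y₂ + V₂²/2g = 9.78 m. ΔE = E₁ − E₂ = 14.9 m.

ΔE = 14.9 m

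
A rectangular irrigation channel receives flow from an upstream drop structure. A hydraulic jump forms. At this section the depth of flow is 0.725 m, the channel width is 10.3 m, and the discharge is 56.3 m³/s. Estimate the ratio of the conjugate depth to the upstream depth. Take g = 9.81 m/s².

q = Q/b = 56.3/10.3 = 5.47 m²/s; V₁ = q/y₁ = 7.54 m/s. Fr₁ = V₁/√(g·y₁) = 2.83.
Sequent-depth ratio: y₂/y₁ = ½[√(1 + 8Fr₁²) − 1] = ½[√64.94 − 1] = 3.53.

y₂/y₁ = 3.53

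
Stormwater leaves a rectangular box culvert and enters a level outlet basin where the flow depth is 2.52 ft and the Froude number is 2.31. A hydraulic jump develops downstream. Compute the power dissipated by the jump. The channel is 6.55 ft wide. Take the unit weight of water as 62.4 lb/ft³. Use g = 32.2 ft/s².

Fr₁ = 2.31 (given).
From the momentum equation for a rectangular channel, y₂/y₁ = ½[√(1 + 8Fr₁²) − 1] = ½[√43.69 − 1] = 2.80.
y₂ = 2.80 × 2.52 = 7.07 ft.
Head loss: ΔE = (y₂ − y₁)³/(4y₁y₂) = (7.07 − 2.52)³/(4×2.52×7.07) = 94.1/71.2 = 1.32 ft.
V₁ = Fr₁·√(g·y₁) = 2.31×√(32.2×2.52) = 20.8 ft/s; q = V₁·y₁ = 52.4 ft²/s. Q = q·b = 52.4 × 6.55 = 343 cfs. P = γ·Q·ΔE/550 = 62.4 × 343 × 1.32 / 550 = 51.5 hp.

P = 51.5 hp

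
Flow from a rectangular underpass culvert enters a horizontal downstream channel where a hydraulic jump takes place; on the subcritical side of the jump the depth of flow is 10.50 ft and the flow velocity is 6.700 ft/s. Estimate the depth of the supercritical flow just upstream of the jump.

Fr₂ = V₂/√(g·y₂) = 6.700/√(32.2×10.50) = 0.3644.
From the momentum equation (using Fr₂), y₁/y₂ = ½[√(1 + 8Fr₂²) − 1] = ½[√2.0622 − 1] = 0.2180.
y₁ = 0.2180 × 10.50 = 2.289 ft.

y₁ = 2.289 ft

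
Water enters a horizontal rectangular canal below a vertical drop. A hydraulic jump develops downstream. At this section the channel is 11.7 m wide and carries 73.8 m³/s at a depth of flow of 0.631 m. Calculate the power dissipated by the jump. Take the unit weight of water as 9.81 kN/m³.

q = Q/b = 73.8/11.7 = 6.31 m²/s; V₁ = q/y₁ = 10.00 m/s. Fr₁ = V₁/√(g·y₁) = 4.02.
From the momentum equation for a rectangular channel, y₂/y₁ = ½[√(1 + 8Fr₁²) − 1] = ½[√130.1 − 1] = 5.20.
y₂ = 5.20 × 0.631 = 3.28 m.
V₂ = q/y₂ = 6.31/3.28 = 1.92 m/s. E₁ = y₁ + V₁²/2g = 5.72 m; E₂ = y₂ + V₂²/2g = 3.47 m. ΔE = E₁ − E₂ = 2.25 m.
P = γ·Q·ΔE = 9.81 × 73.8 × 2.25 = 1631 kW.

P = 1631 kW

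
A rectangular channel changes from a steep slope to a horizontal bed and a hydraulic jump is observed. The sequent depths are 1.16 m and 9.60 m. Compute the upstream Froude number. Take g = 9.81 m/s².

Fr₁ = 6.20

For a rectangular channel the momentum equation gives q² = ½·g·y₁·y₂·(y₁ + y₂) = ½×9.81×1.16×9.60×10.8 = 588.
q = √588 = 24.2 m²/s.
V₁ = q/y₁ = 20.9 m/s; Fr₁ = V₁/√(g·y₁) = 6.20.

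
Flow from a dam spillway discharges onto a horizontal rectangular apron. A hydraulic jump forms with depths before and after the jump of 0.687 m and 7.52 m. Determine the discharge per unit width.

q = 14.4 m²/s

For a rectangular channel the momentum equation gives q² = ½·g·y₁·y₂·(y₁ + y₂) = ½×9.81×0.687×7.52×8.21 = 208.
q = √208 = 14.4 m²/s.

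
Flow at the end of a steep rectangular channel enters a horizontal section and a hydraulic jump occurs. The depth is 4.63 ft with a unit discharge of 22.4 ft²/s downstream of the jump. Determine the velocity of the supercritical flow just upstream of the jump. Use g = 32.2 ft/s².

V₁ = 19.3 ft/s

V₂ = q/y₂ = 22.4/4.63 = 4.84 ft/s; Fr₂ = V₂/√(g·y₂) = 0.396.
Since the conjugate-depth ratio holds either way, y₁/y₂ = ½[√(1 + 8Fr₂²) − 1] = ½[√2.256 − 1] = 0.251.
y₁ = 0.251 × 4.63 = 1.16 ft.
V₁ = q/y₁ = 22.4/1.16 = 19.3 ft/s.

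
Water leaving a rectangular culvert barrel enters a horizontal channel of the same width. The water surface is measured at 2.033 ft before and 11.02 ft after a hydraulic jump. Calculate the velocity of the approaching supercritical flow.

For a rectangular channel the momentum equation gives q² = ½·g·y₁·y₂·(y₁ + y₂) = ½×32.2×2.033×11.02×13.05 = 4708.
q = √4708 = 68.62 ft²/s.
V₁ = q/y₁ = 68.62/2.033 = 33.75 ft/s.

V₁ = 33.75 ft/s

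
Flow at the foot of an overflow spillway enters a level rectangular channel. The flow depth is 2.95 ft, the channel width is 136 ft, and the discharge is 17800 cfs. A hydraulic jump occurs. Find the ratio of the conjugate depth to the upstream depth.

q = Q/b = 17800/136 = 131 ft²/s; V₁ = q/y₁ = 44.4 ft/s. Fr₁ = V₁/√(g·y₁) = 4.55.
Sequent-depth ratio: y₂/y₁ = ½[√(1 + 8Fr₁²) − 1] = ½[√166.8 − 1] = 5.96.

y₂/y₁ = 5.96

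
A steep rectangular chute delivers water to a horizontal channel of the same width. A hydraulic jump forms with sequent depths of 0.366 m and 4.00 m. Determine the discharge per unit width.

For a rectangular channel the momentum equation gives q² = ½·g·y₁·y₂·(y₁ + y₂) = ½×9.81×0.366×4.00×4.37 = 31.4.
q = √31.4 = 5.60 m²/s.

q = 5.60 m²/s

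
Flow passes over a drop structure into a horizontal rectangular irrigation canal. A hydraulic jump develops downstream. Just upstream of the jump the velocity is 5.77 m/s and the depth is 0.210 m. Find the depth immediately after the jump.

Fr₁ = V₁/√(g·y₁) = 5.77/√(9.81×0.210) = 4.02.
From the momentum equation for a rectangular channel, y₂/y₁ = ½[√(1 + 8Fr₁²) − 1] = ½[√130.3 − 1] = 5.21.
y₂ = 5.21 × 0.210 = 1.09 m.

y₂ = 1.09 m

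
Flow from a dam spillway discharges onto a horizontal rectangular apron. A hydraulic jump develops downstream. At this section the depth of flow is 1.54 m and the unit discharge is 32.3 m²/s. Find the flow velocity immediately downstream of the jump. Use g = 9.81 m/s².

V₂ = 2.93 m/s

V₁ = q/y₁ = 32.3/1.54 = 21.0 m/s. Fr₁ = V₁/√(g·y₁) = 21.0/√(9.81×1.54) = 5.40.
From the momentum equation for a rectangular channel, y₂/y₁ = ½[√(1 + 8Fr₁²) − 1] = ½[√234.0 − 1] = 7.15.
y₂ = 7.15 × 1.54 = 11.0 m.
V₂ = q/y₂ = 32.3/11.0 = 2.93 m/s.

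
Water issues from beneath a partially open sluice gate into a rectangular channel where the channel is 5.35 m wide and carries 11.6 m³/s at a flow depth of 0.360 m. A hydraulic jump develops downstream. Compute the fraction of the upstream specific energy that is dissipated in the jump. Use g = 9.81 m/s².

q = Q/b = 11.6/5.35 = 2.17 m²/s; V₁ = q/y₁ = 6.02 m/s. Fr₁ = V₁/√(g·y₁) = 3.20.
Bélanger equation: y₂/y₁ = ½[√(1 + 8Fr₁²) − 1] = ½[√83.17 − 1] = 4.06.
y₂ = 4.06 × 0.360 = 1.46 m.
E₁ = y₁ + V₁²/2g = 2.21 m. ΔE = (y₂ − y₁)³/(4y₁y₂) = 0.635 m. ΔE/E₁ = 0.635/2.21 = 0.288.

ΔE/E₁ = 0.288 (28.8%)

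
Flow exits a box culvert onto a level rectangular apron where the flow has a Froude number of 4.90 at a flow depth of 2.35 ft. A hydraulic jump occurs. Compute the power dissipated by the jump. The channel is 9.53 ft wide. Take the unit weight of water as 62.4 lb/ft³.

P = 1595 hp

Fr₁ = 4.90 (given).
Bélanger equation: y₂/y₁ = ½[√(1 + 8Fr₁²) − 1] = ½[√193.1 − 1] = 6.45.
y₂ = 6.45 × 2.35 = 15.2 ft.
Head loss: ΔE = (y₂ − y₁)³/(4y₁y₂) = (15.2 − 2.35)³/(4×2.35×15.2) = 2098/142 = 14.7 ft.
V₁ = Fr₁·√(g·y₁) = 4.90×√(32.2×2.35) = 42.6 ft/s; q = V₁·y₁ = 100 ft²/s. Q = q·b = 100 × 9.53 = 955 cfs. P = γ·Q·ΔE/550 = 62.4 × 955 × 14.7 / 550 = 1595 hp.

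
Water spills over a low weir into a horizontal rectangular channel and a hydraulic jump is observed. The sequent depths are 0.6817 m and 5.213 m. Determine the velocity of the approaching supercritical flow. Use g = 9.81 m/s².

For a rectangular channel the momentum equation gives q² = ½·g·y₁·y₂·(y₁ + y₂) = ½×9.81×0.6817×5.213×5.895 = 102.7.
q = √102.7 = 10.14 m²/s.
V₁ = q/y₁ = 10.14/0.6817 = 14.87 m/s.

V₁ = 14.87 m/s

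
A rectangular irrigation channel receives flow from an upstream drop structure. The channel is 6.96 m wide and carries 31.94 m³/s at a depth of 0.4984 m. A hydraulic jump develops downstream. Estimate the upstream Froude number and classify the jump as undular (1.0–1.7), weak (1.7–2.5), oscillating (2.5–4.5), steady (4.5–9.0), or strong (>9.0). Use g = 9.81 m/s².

Fr₁ = 4.164; oscillating jump

q = Q/b = 31.94/6.96 = 4.589 m²/s; V₁ = q/y₁ = 9.208 m/s. Fr₁ = V₁/√(g·y₁) = 4.164.
Fr₁ = 4.164 lies in the oscillating range.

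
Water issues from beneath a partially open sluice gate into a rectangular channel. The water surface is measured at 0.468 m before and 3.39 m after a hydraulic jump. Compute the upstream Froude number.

For a rectangular channel the momentum equation gives q² = ½·g·y₁·y₂·(y₁ + y₂) = ½×9.81×0.468×3.39×3.86 = 30.0.
q = √30.0 = 5.48 m²/s.
V₁ = q/y₁ = 11.7 m/s; Fr₁ = V₁/√(g·y₁) = 5.46.

Fr₁ = 5.46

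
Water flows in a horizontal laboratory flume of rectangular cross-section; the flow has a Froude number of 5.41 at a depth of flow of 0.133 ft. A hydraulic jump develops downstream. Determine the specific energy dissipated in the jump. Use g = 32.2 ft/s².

ΔE = 1.09 ft

Fr₁ = 5.41 (given).
Bélanger equation: y₂/y₁ = ½[√(1 + 8Fr₁²) − 1] = ½[√235.1 − 1] = 7.17.
y₂ = 7.17 × 0.133 = 0.953 ft.
Head loss: ΔE = (y₂ − y₁)³/(4y₁y₂) = (0.953 − 0.133)³/(4×0.133×0.953) = 0.552/0.507 = 1.09 ft.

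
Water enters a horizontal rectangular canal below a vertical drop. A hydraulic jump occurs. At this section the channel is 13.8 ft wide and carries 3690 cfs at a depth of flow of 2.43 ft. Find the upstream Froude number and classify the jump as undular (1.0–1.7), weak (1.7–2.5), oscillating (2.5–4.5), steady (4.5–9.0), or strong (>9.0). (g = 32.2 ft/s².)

Fr₁ = 12.4; strong jump

q = Q/b = 3690/13.8 = 267 ft²/s; V₁ = q/y₁ = 110 ft/s. Fr₁ = V₁/√(g·y₁) = 12.4.
Fr₁ = 12.4 lies in the strong range.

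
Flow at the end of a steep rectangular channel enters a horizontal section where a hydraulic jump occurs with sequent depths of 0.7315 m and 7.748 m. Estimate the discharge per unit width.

For a rectangular channel the momentum equation gives q² = ½·g·y₁·y₂·(y₁ + y₂) = ½×9.81×0.7315×7.748×8.479 = 235.7.
q = √235.7 = 15.35 m²/s.

q = 15.35 m²/s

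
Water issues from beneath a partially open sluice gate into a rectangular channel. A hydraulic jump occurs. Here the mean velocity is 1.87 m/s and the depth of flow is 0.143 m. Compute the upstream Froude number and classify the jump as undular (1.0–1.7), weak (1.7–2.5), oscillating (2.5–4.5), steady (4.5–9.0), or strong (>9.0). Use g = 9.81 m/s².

Fr₁ = V₁/√(g·y₁) = 1.87/√(9.81×0.143) = 1.58.
Fr₁ = 1.58 lies in the undular range.

Fr₁ = 1.58; undular jump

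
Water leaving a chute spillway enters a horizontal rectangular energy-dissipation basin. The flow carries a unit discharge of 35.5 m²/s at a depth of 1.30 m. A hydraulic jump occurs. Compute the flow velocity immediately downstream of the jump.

V₁ = q/y₁ = 35.5/1.30 = 27.3 m/s. Fr₁ = V₁/√(g·y₁) = 27.3/√(9.81×1.30) = 7.65.
Bélanger equation: y₂/y₁ = ½[√(1 + 8Fr₁²) − 1] = ½[√468.8 − 1] = 10.3.
y₂ = 10.3 × 1.30 = 13.4 m.
V₂ = q/y₂ = 35.5/13.4 = 2.64 m/s.

V₂ = 2.64 m/s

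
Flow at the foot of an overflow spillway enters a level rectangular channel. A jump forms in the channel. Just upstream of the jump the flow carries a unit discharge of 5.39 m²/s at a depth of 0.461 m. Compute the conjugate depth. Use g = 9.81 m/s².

y₂ = 3.36 m

V₁ = q/y₁ = 5.39/0.461 = 11.7 m/s. Fr₁ = V₁/√(g·y₁) = 11.7/√(9.81×0.461) = 5.50.
Sequent-depth ratio: y₂/y₁ = ½[√(1 + 8Fr₁²) − 1] = ½[√242.8 − 1] = 7.29.
y₂ = 7.29 × 0.461 = 3.36 m.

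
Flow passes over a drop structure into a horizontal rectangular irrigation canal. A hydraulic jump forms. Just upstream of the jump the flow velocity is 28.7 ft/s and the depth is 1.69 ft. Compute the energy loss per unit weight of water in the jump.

ΔE = 5.48 ft

Fr₁ = V₁/√(g·y₁) = 28.7/√(32.2×1.69) = 3.89.
Bélanger equation: y₂/y₁ = ½[√(1 + 8Fr₁²) − 1] = ½[√122.1 − 1] = 5.02.
y₂ = 5.02 × 1.69 = 8.49 ft.
q = V₁·y₁ = 28.7 × 1.69 = 48.5 ft²/s. V₂ = q/y₂ = 48.5/8.49 = 5.71 ft/s. E₁ = y₁ + V₁²/2g = 14.5 ft; E₂ = y₂ + V₂²/2g = 9.00 ft. ΔE = E₁ − E₂ = 5.48 ft.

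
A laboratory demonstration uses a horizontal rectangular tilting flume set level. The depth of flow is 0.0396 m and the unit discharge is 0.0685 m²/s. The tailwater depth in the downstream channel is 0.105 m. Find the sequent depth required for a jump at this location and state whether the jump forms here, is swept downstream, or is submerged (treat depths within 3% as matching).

y₂ = 0.137 m; the jump is swept downstream

V₁ = q/y₁ = 0.0685/0.0396 = 1.73 m/s. Fr₁ = V₁/√(g·y₁) = 1.73/√(9.81×0.0396) = 2.78.
Sequent-depth ratio: y₂/y₁ = ½[√(1 + 8Fr₁²) − 1] = ½[√62.62 − 1] = 3.46.
y₂ = 3.46 × 0.0396 = 0.137 m.
Tailwater y_tw = 0.105 m: y_tw < y₂, so the jump is swept downstream.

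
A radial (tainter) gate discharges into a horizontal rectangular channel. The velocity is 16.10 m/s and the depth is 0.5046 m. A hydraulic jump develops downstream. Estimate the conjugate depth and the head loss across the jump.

y₂ = 4.918 m; ΔE = 8.659 m

Fr₁ = V₁/√(g·y₁) = 16.10/√(9.81×0.5046) = 7.236.
Bélanger equation: y₂/y₁ = ½[√(1 + 8Fr₁²) − 1] = ½[√419.91 − 1] = 9.746.
y₂ = 9.746 × 0.5046 = 4.918 m.
Head loss: ΔE = (y₂ − y₁)³/(4y₁y₂) = (4.918 − 0.5046)³/(4×0.5046×4.918) = 85.95/9.926 = 8.659 m.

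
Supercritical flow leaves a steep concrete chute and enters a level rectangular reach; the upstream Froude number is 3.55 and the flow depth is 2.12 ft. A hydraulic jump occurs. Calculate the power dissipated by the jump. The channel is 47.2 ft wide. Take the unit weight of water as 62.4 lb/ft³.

P = 1730 hp

Fr₁ = 3.55 (given).
By Bélanger, y₂/y₁ = ½[√(1 + 8Fr₁²) − 1] = ½[√101.8 − 1] = 4.55.
y₂ = 4.55 × 2.12 = 9.64 ft.
V₁ = Fr₁·√(g·y₁) = 3.55×√(32.2×2.12) = 29.3 ft/s; q = V₁·y₁ = 62.2 ft²/s. V₂ = q/y₂ = 62.2/9.64 = 6.45 ft/s. E₁ = y₁ + V₁²/2g = 15.5 ft; E₂ = y₂ + V₂²/2g = 10.3 ft. ΔE = E₁ − E₂ = 5.20 ft.
Q = q·b = 62.2 × 47.2 = 2935 cfs. P = γ·Q·ΔE/550 = 62.4 × 2935 × 5.20 / 550 = 1730 hp.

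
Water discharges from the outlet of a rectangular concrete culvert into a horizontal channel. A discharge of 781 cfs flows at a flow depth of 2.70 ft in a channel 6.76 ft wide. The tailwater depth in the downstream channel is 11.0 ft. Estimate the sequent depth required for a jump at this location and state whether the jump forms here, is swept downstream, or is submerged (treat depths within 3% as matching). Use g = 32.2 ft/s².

q = Q/b = 781/6.76 = 116 ft²/s; V₁ = q/y₁ = 42.8 ft/s. Fr₁ = V₁/√(g·y₁) = 4.59.
From the momentum equation for a rectangular channel, y₂/y₁ = ½[√(1 + 8Fr₁²) − 1] = ½[√169.5 − 1] = 6.01.
y₂ = 6.01 × 2.70 = 16.2 ft.
Tailwater y_tw = 11.0 ft: y_tw < y₂, so the jump is swept downstream.

y₂ = 16.2 ft; the jump is swept downstream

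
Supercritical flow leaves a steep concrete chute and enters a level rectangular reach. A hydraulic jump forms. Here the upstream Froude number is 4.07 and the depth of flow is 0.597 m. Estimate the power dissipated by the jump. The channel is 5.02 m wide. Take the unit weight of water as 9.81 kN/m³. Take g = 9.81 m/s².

Fr₁ = 4.07 (given).
Conjugate-depth relation: y₂/y₁ = ½[√(1 + 8Fr₁²) − 1] = ½[√133.5 − 1] = 5.28.
y₂ = 5.28 × 0.597 = 3.15 m.
Head loss: ΔE = (y₂ − y₁)³/(4y₁y₂) = (3.15 − 0.597)³/(4×0.597×3.15) = 16.7/7.52 = 2.21 m.
V₁ = Fr₁·√(g·y₁) = 4.07×√(9.81×0.597) = 9.85 m/s; q = V₁·y₁ = 5.88 m²/s. Q = q·b = 5.88 × 5.02 = 29.5 m³/s. P = γ·Q·ΔE = 9.81 × 29.5 × 2.21 = 641 kW.

P = 641 kW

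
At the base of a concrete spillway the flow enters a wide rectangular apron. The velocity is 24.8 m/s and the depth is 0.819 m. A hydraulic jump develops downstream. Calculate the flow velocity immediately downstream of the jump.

Fr₁ = V₁/√(g·y₁) = 24.8/√(9.81×0.819) = 8.75.
By Bélanger, y₂/y₁ = ½[√(1 + 8Fr₁²) − 1] = ½[√613.4 − 1] = 11.9.
y₂ = 11.9 × 0.819 = 9.73 m.
q = V₁·y₁ = 24.8 × 0.819 = 20.3 m²/s.
V₂ = q/y₂ = 20.3/9.73 = 2.09 m/s.

V₂ = 2.09 m/s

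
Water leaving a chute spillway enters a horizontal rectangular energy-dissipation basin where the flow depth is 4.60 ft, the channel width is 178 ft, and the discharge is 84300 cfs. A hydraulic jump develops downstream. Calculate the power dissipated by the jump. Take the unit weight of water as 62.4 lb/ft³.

q = Q/b = 84300/178 = 474 ft²/s; V₁ = q/y₁ = 103 ft/s. Fr₁ = V₁/√(g·y₁) = 8.46.
By Bélanger, y₂/y₁ = ½[√(1 + 8Fr₁²) − 1] = ½[√573.5 − 1] = 11.5.
y₂ = 11.5 × 4.60 = 52.8 ft.
V₂ = q/y₂ = 474/52.8 = 8.97 ft/s. E₁ = y₁ + V₁²/2g = 169 ft; E₂ = y₂ + V₂²/2g = 54.0 ft. ΔE = E₁ − E₂ = 115 ft.
P = γ·Q·ΔE/550 = 62.4 × 84300 × 115 / 550 = 1101449 hp.

P = 1101449 hp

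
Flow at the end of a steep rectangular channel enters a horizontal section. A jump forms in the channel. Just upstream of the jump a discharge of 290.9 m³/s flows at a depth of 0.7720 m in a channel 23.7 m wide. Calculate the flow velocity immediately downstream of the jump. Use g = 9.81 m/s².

q = Q/b = 290.9/23.7 = 12.27 m²/s; V₁ = q/y₁ = 15.90 m/s. Fr₁ = V₁/√(g·y₁) = 5.777.
By Bélanger, y₂/y₁ = ½[√(1 + 8Fr₁²) − 1] = ½[√268.03 − 1] = 7.686.
y₂ = 7.686 × 0.7720 = 5.933 m.
V₂ = q/y₂ = 12.27/5.933 = 2.069 m/s.

V₂ = 2.069 m/s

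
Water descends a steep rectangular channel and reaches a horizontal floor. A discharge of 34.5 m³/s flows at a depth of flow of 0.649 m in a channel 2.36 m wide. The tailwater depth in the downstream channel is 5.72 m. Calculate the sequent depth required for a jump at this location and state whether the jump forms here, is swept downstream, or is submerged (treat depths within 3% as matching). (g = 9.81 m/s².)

q = Q/b = 34.5/2.36 = 14.6 m²/s; V₁ = q/y₁ = 22.5 m/s. Fr₁ = V₁/√(g·y₁) = 8.93.
By Bélanger, y₂/y₁ = ½[√(1 + 8Fr₁²) − 1] = ½[√638.5 − 1] = 12.1.
y₂ = 12.1 × 0.649 = 7.88 m.
Tailwater y_tw = 5.72 m: y_tw < y₂, so the jump is swept downstream.

y₂ = 7.88 m; the jump is swept downstream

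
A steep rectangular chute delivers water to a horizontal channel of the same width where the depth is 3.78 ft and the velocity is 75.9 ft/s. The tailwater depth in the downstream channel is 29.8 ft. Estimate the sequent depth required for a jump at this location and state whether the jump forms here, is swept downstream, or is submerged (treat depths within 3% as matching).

y₂ = 34.9 ft; the jump is swept downstream

Fr₁ = V₁/√(g·y₁) = 75.9/√(32.2×3.78) = 6.88.
Bélanger equation: y₂/y₁ = ½[√(1 + 8Fr₁²) − 1] = ½[√379.6 − 1] = 9.24.
y₂ = 9.24 × 3.78 = 34.9 ft.
Tailwater y_tw = 29.8 ft: y_tw < y₂, so the jump is swept downstream.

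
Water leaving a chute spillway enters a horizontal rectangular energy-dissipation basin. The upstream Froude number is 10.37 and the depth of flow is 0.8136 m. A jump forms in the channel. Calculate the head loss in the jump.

Fr₁ = 10.37 (given).
Bélanger equation: y₂/y₁ = ½[√(1 + 8Fr₁²) − 1] = ½[√861.30 − 1] = 14.17.
y₂ = 14.17 × 0.8136 = 11.53 m.
Head loss: ΔE = (y₂ − y₁)³/(4y₁y₂) = (11.53 − 0.8136)³/(4×0.8136×11.53) = 1231/37.53 = 32.81 m.

ΔE = 32.81 m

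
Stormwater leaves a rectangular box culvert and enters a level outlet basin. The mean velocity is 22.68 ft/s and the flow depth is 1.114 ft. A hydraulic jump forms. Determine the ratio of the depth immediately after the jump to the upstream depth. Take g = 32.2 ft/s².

Fr₁ = V₁/√(g·y₁) = 22.68/√(32.2×1.114) = 3.787.
From the momentum equation for a rectangular channel, y₂/y₁ = ½[√(1 + 8Fr₁²) − 1] = ½[√115.72 − 1] = 4.879.

y₂/y₁ = 4.879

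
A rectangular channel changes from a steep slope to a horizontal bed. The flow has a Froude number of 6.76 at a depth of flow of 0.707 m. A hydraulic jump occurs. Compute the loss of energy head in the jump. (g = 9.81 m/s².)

Fr₁ = 6.76 (given).
From the momentum equation for a rectangular channel, y₂/y₁ = ½[√(1 + 8Fr₁²) − 1] = ½[√366.6 − 1] = 9.07.
y₂ = 9.07 × 0.707 = 6.41 m.
V₁ = Fr₁·√(g·y₁) = 6.76×√(9.81×0.707) = 17.8 m/s; q = V₁·y₁ = 12.6 m²/s. V₂ = q/y₂ = 12.6/6.41 = 1.96 m/s. E₁ = y₁ + V₁²/2g = 16.9 m; E₂ = y₂ + V₂²/2g = 6.61 m. ΔE = E₁ − E₂ = 10.3 m.

ΔE = 10.3 m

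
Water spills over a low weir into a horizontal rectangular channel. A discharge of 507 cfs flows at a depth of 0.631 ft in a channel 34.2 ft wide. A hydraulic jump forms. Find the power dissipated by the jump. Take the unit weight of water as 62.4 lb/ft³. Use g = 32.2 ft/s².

q = Q/b = 507/34.2 = 14.8 ft²/s; V₁ = q/y₁ = 23.5 ft/s. Fr₁ = V₁/√(g·y₁) = 5.21.
Sequent-depth ratio: y₂/y₁ = ½[√(1 + 8Fr₁²) − 1] = ½[√218.3 − 1] = 6.89.
y₂ = 6.89 × 0.631 = 4.35 ft.
Head loss: ΔE = (y₂ − y₁)³/(4y₁y₂) = (4.35 − 0.631)³/(4×0.631×4.35) = 51.3/11.0 = 4.67 ft.
P = γ·Q·ΔE/550 = 62.4 × 507 × 4.67 / 550 = 269 hp.

P = 269 hp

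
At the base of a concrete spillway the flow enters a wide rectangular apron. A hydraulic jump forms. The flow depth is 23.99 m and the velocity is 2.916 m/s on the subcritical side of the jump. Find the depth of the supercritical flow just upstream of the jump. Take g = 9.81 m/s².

Fr₂ = V₂/√(g·y₂) = 2.916/√(9.81×23.99) = 0.1901.
Since the conjugate-depth ratio holds either way, y₁/y₂ = ½[√(1 + 8Fr₂²) − 1] = ½[√1.2890 − 1] = 0.06768.
y₁ = 0.06768 × 23.99 = 1.624 m.

y₁ = 1.624 m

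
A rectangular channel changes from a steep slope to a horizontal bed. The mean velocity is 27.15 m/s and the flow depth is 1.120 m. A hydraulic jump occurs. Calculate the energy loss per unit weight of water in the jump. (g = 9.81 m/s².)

Fr₁ = V₁/√(g·y₁) = 27.15/√(9.81×1.120) = 8.191.
Conjugate-depth relation: y₂/y₁ = ½[√(1 + 8Fr₁²) − 1] = ½[√537.71 − 1] = 11.09.
y₂ = 11.09 × 1.120 = 12.43 m.
q = V₁·y₁ = 27.15 × 1.120 = 30.41 m²/s. V₂ = q/y₂ = 30.41/12.43 = 2.447 m/s. E₁ = y₁ + V₁²/2g = 38.69 m; E₂ = y₂ + V₂²/2g = 12.73 m. ΔE = E₁ − E₂ = 25.96 m.

ΔE = 25.96 m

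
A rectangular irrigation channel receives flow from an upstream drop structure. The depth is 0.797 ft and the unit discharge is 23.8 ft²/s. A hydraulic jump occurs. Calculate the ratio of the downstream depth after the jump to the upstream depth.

y₂/y₁ = 7.85

V₁ = q/y₁ = 23.8/0.797 = 29.9 ft/s. Fr₁ = V₁/√(g·y₁) = 29.9/√(32.2×0.797) = 5.89.
Bélanger equation: y₂/y₁ = ½[√(1 + 8Fr₁²) − 1] = ½[√279.0 − 1] = 7.85.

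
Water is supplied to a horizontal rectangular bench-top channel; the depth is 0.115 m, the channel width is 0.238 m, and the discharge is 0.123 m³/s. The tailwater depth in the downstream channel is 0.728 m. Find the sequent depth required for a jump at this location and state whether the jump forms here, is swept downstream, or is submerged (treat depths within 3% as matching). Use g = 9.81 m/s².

y₂ = 0.633 m; the jump is submerged

q = Q/b = 0.123/0.238 = 0.517 m²/s; V₁ = q/y₁ = 4.49 m/s. Fr₁ = V₁/√(g·y₁) = 4.23.
From the momentum equation for a rectangular channel, y₂/y₁ = ½[√(1 + 8Fr₁²) − 1] = ½[√144.2 − 1] = 5.50.
y₂ = 5.50 × 0.115 = 0.633 m.
Tailwater y_tw = 0.728 m: y_tw > y₂, so the jump is submerged.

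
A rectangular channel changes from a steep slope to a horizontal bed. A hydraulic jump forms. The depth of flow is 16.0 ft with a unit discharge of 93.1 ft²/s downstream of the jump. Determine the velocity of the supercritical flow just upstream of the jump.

V₂ = q/y₂ = 93.1/16.0 = 5.82 ft/s; Fr₂ = V₂/√(g·y₂) = 0.256.
Since the conjugate-depth ratio holds either way, y₁/y₂ = ½[√(1 + 8Fr₂²) − 1] = ½[√1.526 − 1] = 0.118.
y₁ = 0.118 × 16.0 = 1.88 ft.
V₁ = q/y₁ = 93.1/1.88 = 49.5 ft/s.

V₁ = 49.5 ft/s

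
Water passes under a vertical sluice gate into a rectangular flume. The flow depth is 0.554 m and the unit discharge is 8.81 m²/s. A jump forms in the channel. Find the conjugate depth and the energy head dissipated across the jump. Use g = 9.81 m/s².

y₂ = 5.07 m; ΔE = 8.22 m

V₁ = q/y₁ = 8.81/0.554 = 15.9 m/s. Fr₁ = V₁/√(g·y₁) = 15.9/√(9.81×0.554) = 6.82.
By Bélanger, y₂/y₁ = ½[√(1 + 8Fr₁²) − 1] = ½[√373.3 − 1] = 9.16.
y₂ = 9.16 × 0.554 = 5.07 m.
Head loss: ΔE = (y₂ − y₁)³/(4y₁y₂) = (5.07 − 0.554)³/(4×0.554×5.07) = 92.4/11.2 = 8.22 m.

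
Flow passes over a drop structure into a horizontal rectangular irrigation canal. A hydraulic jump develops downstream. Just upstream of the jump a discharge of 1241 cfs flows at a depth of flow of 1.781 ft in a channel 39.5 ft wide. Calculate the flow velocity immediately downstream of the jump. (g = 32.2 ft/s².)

V₂ = 6.229 ft/s

q = Q/b = 1241/39.5 = 31.42 ft²/s; V₁ = q/y₁ = 17.64 ft/s. Fr₁ = V₁/√(g·y₁) = 2.329.
By Bélanger, y₂/y₁ = ½[√(1 + 8Fr₁²) − 1] = ½[√44.410 − 1] = 2.832.
y₂ = 2.832 × 1.781 = 5.044 ft.
V₂ = q/y₂ = 31.42/5.044 = 6.229 ft/s.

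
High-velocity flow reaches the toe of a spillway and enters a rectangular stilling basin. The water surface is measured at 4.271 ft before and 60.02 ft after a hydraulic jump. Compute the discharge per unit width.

For a rectangular channel the momentum equation gives q² = ½·g·y₁·y₂·(y₁ + y₂) = ½×32.2×4.271×60.02×64.29 = 265339.
q = √265339 = 515.1 ft²/s.

q = 515.1 ft²/s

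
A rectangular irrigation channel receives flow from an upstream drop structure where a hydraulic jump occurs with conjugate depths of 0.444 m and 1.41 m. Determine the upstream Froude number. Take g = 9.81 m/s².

For a rectangular channel the momentum equation gives q² = ½·g·y₁·y₂·(y₁ + y₂) = ½×9.81×0.444×1.41×1.85 = 5.69.
q = √5.69 = 2.39 m²/s.
V₁ = q/y₁ = 5.37 m/s; Fr₁ = V₁/√(g·y₁) = 2.57.

Fr₁ = 2.57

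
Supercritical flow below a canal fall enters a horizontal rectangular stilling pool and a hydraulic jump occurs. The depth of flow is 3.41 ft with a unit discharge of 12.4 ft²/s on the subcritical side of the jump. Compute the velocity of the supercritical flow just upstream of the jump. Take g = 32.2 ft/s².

V₂ = q/y₂ = 12.4/3.41 = 3.64 ft/s; Fr₂ = V₂/√(g·y₂) = 0.347.
From the momentum equation (using Fr₂), y₁/y₂ = ½[√(1 + 8Fr₂²) − 1] = ½[√1.963 − 1] = 0.201.
y₁ = 0.201 × 3.41 = 0.684 ft.
V₁ = q/y₁ = 12.4/0.684 = 18.1 ft/s.

V₁ = 18.1 ft/s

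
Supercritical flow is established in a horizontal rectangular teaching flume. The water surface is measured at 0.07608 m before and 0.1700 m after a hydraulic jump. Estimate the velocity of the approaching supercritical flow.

V₁ = 1.642 m/s

For a rectangular channel the momentum equation gives q² = ½·g·y₁·y₂·(y₁ + y₂) = ½×9.81×0.07608×0.1700×0.2461 = 0.01561.
q = √0.01561 = 0.1249 m²/s.
V₁ = q/y₁ = 0.1249/0.07608 = 1.642 m/s.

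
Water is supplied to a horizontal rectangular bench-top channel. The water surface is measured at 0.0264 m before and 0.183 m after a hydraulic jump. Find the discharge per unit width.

q = 0.0704 m²/s

For a rectangular channel the momentum equation gives q² = ½·g·y₁·y₂·(y₁ + y₂) = ½×9.81×0.0264×0.183×0.209 = 0.00496.
q = √0.00496 = 0.0704 m²/s.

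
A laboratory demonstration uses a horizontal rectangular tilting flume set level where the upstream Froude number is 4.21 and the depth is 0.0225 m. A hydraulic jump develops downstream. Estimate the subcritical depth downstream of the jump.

Fr₁ = 4.21 (given).
Bélanger equation: y₂/y₁ = ½[√(1 + 8Fr₁²) − 1] = ½[√142.8 − 1] = 5.47.
y₂ = 5.47 × 0.0225 = 0.123 m.

y₂ = 0.123 m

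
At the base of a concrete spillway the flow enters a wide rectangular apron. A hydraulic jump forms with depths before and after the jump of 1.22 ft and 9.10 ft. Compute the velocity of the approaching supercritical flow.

V₁ = 35.2 ft/s

For a rectangular channel the momentum equation gives q² = ½·g·y₁·y₂·(y₁ + y₂) = ½×32.2×1.22×9.10×10.3 = 1845.
q = √1845 = 42.9 ft²/s.
V₁ = q/y₁ = 42.9/1.22 = 35.2 ft/s.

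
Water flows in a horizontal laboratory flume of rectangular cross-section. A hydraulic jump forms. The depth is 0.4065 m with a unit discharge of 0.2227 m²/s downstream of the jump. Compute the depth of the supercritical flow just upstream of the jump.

V₂ = q/y₂ = 0.2227/0.4065 = 0.5478 m/s; Fr₂ = V₂/√(g·y₂) = 0.2743.
From the momentum equation (using Fr₂), y₁/y₂ = ½[√(1 + 8Fr₂²) − 1] = ½[√1.6021 − 1] = 0.1329.
y₁ = 0.1329 × 0.4065 = 0.05401 m.

y₁ = 0.05401 m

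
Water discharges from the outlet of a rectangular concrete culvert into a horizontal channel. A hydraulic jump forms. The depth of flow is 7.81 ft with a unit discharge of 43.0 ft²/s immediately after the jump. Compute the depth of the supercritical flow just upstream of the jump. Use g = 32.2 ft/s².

y₁ = 1.57 ft

V₂ = q/y₂ = 43.0/7.81 = 5.51 ft/s; Fr₂ = V₂/√(g·y₂) = 0.347.
Since the conjugate-depth ratio holds either way, y₁/y₂ = ½[√(1 + 8Fr₂²) − 1] = ½[√1.964 − 1] = 0.201.
y₁ = 0.201 × 7.81 = 1.57 ft.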